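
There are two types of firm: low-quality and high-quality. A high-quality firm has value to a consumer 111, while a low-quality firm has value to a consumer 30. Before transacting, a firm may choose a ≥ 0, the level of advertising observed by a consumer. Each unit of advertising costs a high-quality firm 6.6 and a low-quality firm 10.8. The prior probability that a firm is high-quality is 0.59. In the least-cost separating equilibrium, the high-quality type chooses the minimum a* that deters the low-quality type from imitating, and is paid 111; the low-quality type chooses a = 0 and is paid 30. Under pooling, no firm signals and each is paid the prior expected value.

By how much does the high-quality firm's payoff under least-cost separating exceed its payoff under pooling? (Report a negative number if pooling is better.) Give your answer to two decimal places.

-16.29

Least-cost separating signal: a* solves 30 = 111 − 10.8·a*, so a* = (111 − 30)/10.8 = 7.5.
High-quality type's separating payoff: 111 − 6.6 × a* = 111 − 6.6 × (111 − 30)/10.8 = 111 − 534.6/10.8 = 61.5.
Pooling payoff: 0.59 × 111 + 0.41 × 30 = 77.79.
Difference: 61.5 − 77.79 = -16.29.
The high-quality type would prefer the pooling outcome.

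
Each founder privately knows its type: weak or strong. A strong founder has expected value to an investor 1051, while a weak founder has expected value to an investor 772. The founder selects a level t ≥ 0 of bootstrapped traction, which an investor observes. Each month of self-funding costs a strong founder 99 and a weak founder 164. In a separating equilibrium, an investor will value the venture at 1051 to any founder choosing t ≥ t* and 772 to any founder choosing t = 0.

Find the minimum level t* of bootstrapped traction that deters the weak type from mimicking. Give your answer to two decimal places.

A weak founder choosing t = 0 receives 772.
Imitating at t* instead would pay 1051 at cost 164·t*, netting 1051 − 164·t*.
Indifference: 772 = 1051 − 164·t*, so t* = (1051 − 772) / 164 ≈ 1.70.
This is the weak type's binding incentive-compatibility constraint; any t ≥ 1.70 sustains separation on that side.

1.70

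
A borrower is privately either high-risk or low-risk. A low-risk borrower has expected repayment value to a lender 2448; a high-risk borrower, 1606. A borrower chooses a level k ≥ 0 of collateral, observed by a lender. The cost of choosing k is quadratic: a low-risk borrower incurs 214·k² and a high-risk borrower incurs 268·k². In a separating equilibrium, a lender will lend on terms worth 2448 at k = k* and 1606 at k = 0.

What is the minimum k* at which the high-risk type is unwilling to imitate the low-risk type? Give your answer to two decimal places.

The high-risk type at k = 0 receives 1606; imitating at k* yields 2448 − 268·k*².
Indifference: 1606 = 2448 − 268·k*², so k*² = (2448 − 1606) / 268 ≈ 3.1418.
k* = √3.1418 ≈ 1.77.

1.77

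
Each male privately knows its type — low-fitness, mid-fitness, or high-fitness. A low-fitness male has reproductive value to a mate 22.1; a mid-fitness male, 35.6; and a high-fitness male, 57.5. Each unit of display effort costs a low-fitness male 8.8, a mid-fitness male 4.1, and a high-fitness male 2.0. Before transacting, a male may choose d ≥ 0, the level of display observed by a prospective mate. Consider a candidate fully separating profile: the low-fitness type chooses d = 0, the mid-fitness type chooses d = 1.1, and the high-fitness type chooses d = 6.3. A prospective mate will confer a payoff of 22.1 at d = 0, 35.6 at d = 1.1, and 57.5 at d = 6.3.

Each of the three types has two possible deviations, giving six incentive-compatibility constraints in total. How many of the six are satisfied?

4

Low-fitness (own payoff 22.1): to d=1.1 gives 35.6 − 8.8×1.1 = 25.92 → profitable ✗; to d=6.3 gives 57.5 − 8.8×6.3 = 2.06 → no gain ✓.
Mid-fitness (own payoff 35.6 − 4.1×1.1 = 31.09): to d=0 gives 22.1 → no gain ✓; to d=6.3 gives 57.5 − 4.1×6.3 = 31.67 → profitable ✗.
High-fitness (own payoff 57.5 − 2.0×6.3 = 44.9): to d=0 gives 22.1 → no gain ✓; to d=1.1 gives 35.6 − 2.0×1.1 = 33.4 → no gain ✓.
4 of the 6 constraints hold; not an equilibrium.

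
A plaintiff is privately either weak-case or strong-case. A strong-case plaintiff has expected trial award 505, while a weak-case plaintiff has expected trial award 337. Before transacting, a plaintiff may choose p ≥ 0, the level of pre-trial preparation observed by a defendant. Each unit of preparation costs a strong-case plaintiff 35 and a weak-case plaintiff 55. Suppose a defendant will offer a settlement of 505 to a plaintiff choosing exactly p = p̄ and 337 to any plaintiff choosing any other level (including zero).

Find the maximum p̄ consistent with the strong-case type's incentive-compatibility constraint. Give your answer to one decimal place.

Choosing p̄ yields the strong-case type 505 − 35·p̄; choosing zero yields 337.
The strong-case type is indifferent at 505 − 35·p̄ = 337, i.e. p̄ = (505 − 337) / 35 = 4.8.
For any p̄ above 4.8 the strong-case type would rather pool at zero, so separation collapses.

4.8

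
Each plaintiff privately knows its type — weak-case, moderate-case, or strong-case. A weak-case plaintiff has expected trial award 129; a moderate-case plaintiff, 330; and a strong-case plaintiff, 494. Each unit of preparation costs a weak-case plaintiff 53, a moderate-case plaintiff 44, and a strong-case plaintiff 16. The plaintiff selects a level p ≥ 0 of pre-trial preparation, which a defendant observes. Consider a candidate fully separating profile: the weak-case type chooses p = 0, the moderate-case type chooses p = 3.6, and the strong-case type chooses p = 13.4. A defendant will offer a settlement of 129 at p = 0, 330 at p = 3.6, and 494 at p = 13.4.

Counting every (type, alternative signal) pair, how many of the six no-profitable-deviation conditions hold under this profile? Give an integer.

Strong-case (own payoff 494 − 16×13.4 = 279.6): to p=0 gives 129 → no gain ✓; to p=3.6 gives 330 − 16×3.6 = 272.4 → no gain ✓.
Moderate-case (own payoff 330 − 44×3.6 = 171.6): to p=0 gives 129 → no gain ✓; to p=13.4 gives 494 − 44×13.4 = -95.6 → no gain ✓.
Weak-case (own payoff 129): to p=3.6 gives 330 − 53×3.6 = 139.2 → profitable ✗; to p=13.4 gives 494 − 53×13.4 = -216.2 → no gain ✓.
5 of the 6 constraints hold; not an equilibrium.

5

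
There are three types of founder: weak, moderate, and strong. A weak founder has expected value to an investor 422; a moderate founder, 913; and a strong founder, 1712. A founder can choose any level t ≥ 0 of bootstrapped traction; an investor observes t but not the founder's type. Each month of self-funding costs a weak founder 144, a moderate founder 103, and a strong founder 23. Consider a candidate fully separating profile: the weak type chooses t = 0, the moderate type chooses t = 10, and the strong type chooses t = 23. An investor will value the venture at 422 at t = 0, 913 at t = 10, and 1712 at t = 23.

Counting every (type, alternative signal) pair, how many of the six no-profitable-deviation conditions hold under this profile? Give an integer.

Strong (own payoff 1712 − 23×23 = 1183): to t=0 gives 422 → no gain ✓; to t=10 gives 913 − 23×10 = 683 → no gain ✓.
Weak (own payoff 422): to t=10 gives 913 − 144×10 = -527 → no gain ✓; to t=23 gives 1712 − 144×23 = -1600 → no gain ✓.
Moderate (own payoff 913 − 103×10 = -117): to t=0 gives 422 → profitable ✗; to t=23 gives 1712 − 103×23 = -657 → no gain ✓.
5 of the 6 constraints hold; not an equilibrium.

5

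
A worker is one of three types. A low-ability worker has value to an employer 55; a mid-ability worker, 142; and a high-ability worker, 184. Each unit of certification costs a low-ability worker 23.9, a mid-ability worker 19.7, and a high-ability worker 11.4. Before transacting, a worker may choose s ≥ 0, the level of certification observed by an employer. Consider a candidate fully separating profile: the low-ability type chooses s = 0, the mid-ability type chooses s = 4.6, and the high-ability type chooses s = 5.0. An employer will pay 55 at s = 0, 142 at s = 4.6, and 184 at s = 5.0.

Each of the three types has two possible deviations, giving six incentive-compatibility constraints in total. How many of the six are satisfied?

Mid-ability (own payoff 142 − 19.7×4.6 = 51.38): to s=0 gives 55 → profitable ✗; to s=5.0 gives 184 − 19.7×5.0 = 85.5 → profitable ✗.
High-ability (own payoff 184 − 11.4×5.0 = 127): to s=0 gives 55 → no gain ✓; to s=4.6 gives 142 − 11.4×4.6 = 89.56 → no gain ✓.
Low-ability (own payoff 55): to s=4.6 gives 142 − 23.9×4.6 = 32.06 → no gain ✓; to s=5.0 gives 184 − 23.9×5.0 = 64.5 → profitable ✗.
3 of the 6 constraints hold; not an equilibrium.

3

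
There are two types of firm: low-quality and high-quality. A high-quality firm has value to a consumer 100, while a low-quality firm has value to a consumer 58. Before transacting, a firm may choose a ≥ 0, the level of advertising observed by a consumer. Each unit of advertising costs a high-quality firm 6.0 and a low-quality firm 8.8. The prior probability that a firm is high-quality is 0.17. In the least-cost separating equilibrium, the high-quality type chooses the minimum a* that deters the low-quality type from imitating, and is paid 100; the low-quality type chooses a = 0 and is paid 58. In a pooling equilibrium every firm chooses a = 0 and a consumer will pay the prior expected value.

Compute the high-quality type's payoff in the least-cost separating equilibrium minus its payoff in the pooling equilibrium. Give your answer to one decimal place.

Least-cost separating signal: a* solves 58 = 100 − 8.8·a*, so a* = (100 − 58)/8.8 ≈ 4.7727.
High-quality type's separating payoff: 100 − 6.0 × a* = 100 − 6.0 × (100 − 58)/8.8 = 100 − 252/8.8 ≈ 71.364.
Pooling payoff: 0.17 × 100 + 0.83 × 58 = 65.14.
Difference: 71.364 − 65.14 = 6.224, i.e. 6.2 to one decimal place.
The high-quality type prefers to separate.

6.2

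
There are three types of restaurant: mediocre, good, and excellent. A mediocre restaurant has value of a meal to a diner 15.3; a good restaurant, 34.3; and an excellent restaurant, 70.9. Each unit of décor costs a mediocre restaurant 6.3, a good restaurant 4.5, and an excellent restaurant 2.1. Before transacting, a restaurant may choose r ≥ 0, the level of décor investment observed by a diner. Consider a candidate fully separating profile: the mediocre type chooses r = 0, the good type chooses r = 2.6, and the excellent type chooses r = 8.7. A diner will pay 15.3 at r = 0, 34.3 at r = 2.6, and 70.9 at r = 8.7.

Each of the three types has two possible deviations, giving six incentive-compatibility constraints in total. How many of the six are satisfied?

3

Mediocre (own payoff 15.3): to r=2.6 gives 34.3 − 6.3×2.6 = 17.92 → profitable ✗; to r=8.7 gives 70.9 − 6.3×8.7 = 16.09 → profitable ✗.
Good (own payoff 34.3 − 4.5×2.6 = 22.6): to r=0 gives 15.3 → no gain ✓; to r=8.7 gives 70.9 − 4.5×8.7 = 31.75 → profitable ✗.
Excellent (own payoff 70.9 − 2.1×8.7 = 52.63): to r=0 gives 15.3 → no gain ✓; to r=2.6 gives 34.3 − 2.1×2.6 = 28.84 → no gain ✓.
3 of the 6 constraints hold; not an equilibrium.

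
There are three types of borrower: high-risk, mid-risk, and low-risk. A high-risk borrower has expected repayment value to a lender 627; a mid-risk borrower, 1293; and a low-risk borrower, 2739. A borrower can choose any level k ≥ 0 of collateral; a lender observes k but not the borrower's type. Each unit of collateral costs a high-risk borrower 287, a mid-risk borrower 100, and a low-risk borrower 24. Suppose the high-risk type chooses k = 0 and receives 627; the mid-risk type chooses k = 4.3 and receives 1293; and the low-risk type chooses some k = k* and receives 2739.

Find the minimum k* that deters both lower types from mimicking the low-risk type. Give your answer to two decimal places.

18.76

High-risk type (on-path payoff 627) won't mimic when 627 ≥ 2739 − 287·k*, i.e. k* ≥ 7.36.
Mid-risk type (on-path payoff 1293 − 100×4.3 = 863) won't mimic when 863 ≥ 2739 − 100·k*, i.e. k* ≥ 18.76.
Both must hold, so k* = max(7.36, 18.76) = 18.76. The mid-risk type's constraint binds.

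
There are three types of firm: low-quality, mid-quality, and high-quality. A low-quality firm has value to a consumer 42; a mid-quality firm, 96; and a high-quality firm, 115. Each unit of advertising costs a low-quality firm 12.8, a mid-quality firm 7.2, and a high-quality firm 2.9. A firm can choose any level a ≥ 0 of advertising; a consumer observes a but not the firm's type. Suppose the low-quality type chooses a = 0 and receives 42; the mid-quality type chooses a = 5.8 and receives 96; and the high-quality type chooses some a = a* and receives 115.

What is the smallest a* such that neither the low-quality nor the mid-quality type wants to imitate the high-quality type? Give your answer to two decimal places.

8.44

Mid-quality type (on-path payoff 96 − 7.2×5.8 = 54.24) won't mimic when 54.24 ≥ 115 − 7.2·a*, i.e. a* ≥ 8.44.
Low-quality type (on-path payoff 42) won't mimic when 42 ≥ 115 − 12.8·a*, i.e. a* ≥ 5.70.
Both must hold, so a* = max(5.70, 8.44) = 8.44. The mid-quality type's constraint binds.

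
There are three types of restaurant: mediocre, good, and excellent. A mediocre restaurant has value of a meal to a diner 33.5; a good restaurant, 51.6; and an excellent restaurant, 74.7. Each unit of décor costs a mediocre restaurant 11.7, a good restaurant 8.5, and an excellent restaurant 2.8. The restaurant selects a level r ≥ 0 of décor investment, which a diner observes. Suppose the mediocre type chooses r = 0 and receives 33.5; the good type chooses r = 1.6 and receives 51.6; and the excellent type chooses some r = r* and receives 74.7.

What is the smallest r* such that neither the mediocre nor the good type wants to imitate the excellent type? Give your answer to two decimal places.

Mediocre type (on-path payoff 33.5) won't mimic when 33.5 ≥ 74.7 − 11.7·r*, i.e. r* ≥ 3.52.
Good type (on-path payoff 51.6 − 8.5×1.6 = 38) won't mimic when 38 ≥ 74.7 − 8.5·r*, i.e. r* ≥ 4.32.
Both must hold, so r* = max(3.52, 4.32) = 4.32. The good type's constraint binds.

4.32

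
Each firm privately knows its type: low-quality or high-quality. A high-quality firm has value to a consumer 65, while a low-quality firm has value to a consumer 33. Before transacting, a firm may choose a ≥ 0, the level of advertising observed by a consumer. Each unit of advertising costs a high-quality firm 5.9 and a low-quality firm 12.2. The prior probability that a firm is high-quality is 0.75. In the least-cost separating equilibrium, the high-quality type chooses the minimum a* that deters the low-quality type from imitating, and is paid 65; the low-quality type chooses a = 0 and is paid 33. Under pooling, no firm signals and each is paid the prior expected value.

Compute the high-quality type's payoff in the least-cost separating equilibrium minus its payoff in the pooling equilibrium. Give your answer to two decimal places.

-7.48

Least-cost separating signal: a* solves 33 = 65 − 12.2·a*, so a* = (65 − 33)/12.2 ≈ 2.6230.
High-quality type's separating payoff: 65 − 5.9 × a* = 65 − 5.9 × (65 − 33)/12.2 = 65 − 188.8/12.2 ≈ 49.5246.
Pooling payoff: 0.75 × 65 + 0.25 × 33 = 57.
Difference: 49.5246 − 57 = -7.4754, i.e. -7.48 to two decimal places.
The high-quality type would prefer the pooling outcome.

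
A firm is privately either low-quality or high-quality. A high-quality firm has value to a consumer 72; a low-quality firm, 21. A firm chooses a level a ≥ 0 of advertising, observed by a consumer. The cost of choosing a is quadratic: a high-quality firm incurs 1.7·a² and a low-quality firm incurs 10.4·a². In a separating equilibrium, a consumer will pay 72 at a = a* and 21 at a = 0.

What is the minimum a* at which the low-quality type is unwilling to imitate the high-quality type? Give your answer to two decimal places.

The low-quality type at a = 0 receives 21; imitating at a* yields 72 − 10.4·a*².
Indifference: 21 = 72 − 10.4·a*², so a*² = (72 − 21) / 10.4 ≈ 4.9038.
a* = √4.9038 ≈ 2.21.

2.21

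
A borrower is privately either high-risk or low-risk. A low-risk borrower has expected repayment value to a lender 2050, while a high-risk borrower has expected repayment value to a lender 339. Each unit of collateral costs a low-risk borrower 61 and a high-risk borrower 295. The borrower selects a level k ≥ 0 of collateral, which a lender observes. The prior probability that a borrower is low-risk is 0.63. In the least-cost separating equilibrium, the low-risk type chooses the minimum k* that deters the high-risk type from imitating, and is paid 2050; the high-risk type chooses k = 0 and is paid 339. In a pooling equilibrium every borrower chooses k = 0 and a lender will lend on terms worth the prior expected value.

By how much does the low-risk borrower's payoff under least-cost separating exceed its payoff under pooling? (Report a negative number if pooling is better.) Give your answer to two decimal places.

279.27

Least-cost separating signal: k* solves 339 = 2050 − 295·k*, so k* = (2050 − 339)/295 = 5.8.
Low-risk type's separating payoff: 2050 − 61 × k* = 2050 − 61 × (2050 − 339)/295 = 2050 − 104371/295 = 1696.2.
Pooling payoff: 0.63 × 2050 + 0.37 × 339 = 1416.93.
Difference: 1696.2 − 1416.93 = 279.27.
The low-risk type prefers to separate.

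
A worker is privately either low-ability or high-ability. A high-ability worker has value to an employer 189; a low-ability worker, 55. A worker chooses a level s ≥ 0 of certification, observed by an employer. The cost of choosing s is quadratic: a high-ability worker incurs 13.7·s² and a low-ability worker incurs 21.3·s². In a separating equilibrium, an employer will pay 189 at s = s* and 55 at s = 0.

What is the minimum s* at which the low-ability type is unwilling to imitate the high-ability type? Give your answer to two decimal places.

2.51

The low-ability type at s = 0 receives 55; imitating at s* yields 189 − 21.3·s*².
Indifference: 55 = 189 − 21.3·s*², so s*² = (189 − 55) / 21.3 ≈ 6.2911.
s* = √6.2911 ≈ 2.51.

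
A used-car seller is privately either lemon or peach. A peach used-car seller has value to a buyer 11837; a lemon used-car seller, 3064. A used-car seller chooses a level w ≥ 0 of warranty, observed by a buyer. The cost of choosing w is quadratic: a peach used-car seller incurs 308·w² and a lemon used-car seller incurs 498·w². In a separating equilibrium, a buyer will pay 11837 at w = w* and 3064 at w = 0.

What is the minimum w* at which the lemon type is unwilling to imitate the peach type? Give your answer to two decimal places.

4.20

The lemon type at w = 0 receives 3064; imitating at w* yields 11837 − 498·w*².
Indifference: 3064 = 11837 − 498·w*², so w*² = (11837 − 3064) / 498 ≈ 17.6165.
w* = √17.6165 ≈ 4.20.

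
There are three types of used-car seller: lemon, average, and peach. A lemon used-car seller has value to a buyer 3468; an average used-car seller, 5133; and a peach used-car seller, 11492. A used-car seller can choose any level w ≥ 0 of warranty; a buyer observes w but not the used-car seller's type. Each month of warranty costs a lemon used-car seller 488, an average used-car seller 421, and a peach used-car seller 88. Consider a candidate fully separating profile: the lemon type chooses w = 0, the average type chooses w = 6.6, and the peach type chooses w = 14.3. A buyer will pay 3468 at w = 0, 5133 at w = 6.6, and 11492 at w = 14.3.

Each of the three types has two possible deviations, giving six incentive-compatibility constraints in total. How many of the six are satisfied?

Average (own payoff 5133 − 421×6.6 = 2354.4): to w=0 gives 3468 → profitable ✗; to w=14.3 gives 11492 − 421×14.3 = 5471.7 → profitable ✗.
Peach (own payoff 11492 − 88×14.3 = 10233.6): to w=0 gives 3468 → no gain ✓; to w=6.6 gives 5133 − 88×6.6 = 4552.2 → no gain ✓.
Lemon (own payoff 3468): to w=6.6 gives 5133 − 488×6.6 = 1912.2 → no gain ✓; to w=14.3 gives 11492 − 488×14.3 = 4513.6 → profitable ✗.
3 of the 6 constraints hold; not an equilibrium.

3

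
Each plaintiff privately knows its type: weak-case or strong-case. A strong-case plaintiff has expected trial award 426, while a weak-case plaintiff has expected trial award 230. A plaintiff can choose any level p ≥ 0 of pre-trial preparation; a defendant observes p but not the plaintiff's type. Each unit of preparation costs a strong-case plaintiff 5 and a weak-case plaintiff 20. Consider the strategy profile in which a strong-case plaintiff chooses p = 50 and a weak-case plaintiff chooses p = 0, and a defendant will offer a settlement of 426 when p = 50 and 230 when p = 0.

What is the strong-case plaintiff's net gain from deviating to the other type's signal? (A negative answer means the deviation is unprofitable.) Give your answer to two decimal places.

Playing p = 50 the strong-case plaintiff receives 426 − 5 × 50 = 176.
Deviating to p = 0 yields 230 instead.
Gain from deviating: 230 − 176 = 54.00.
The gain is positive, so the strong-case type's incentive-compatibility constraint is violated — this profile is not a separating equilibrium.

54.00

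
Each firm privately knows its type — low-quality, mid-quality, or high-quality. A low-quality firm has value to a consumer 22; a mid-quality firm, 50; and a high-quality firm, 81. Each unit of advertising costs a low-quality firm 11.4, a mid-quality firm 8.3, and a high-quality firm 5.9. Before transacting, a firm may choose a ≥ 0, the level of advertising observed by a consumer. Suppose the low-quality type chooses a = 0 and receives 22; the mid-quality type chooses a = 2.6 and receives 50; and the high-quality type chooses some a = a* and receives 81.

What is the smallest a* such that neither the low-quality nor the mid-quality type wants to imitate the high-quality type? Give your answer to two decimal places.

6.33

Low-quality type (on-path payoff 22) won't mimic when 22 ≥ 81 − 11.4·a*, i.e. a* ≥ 5.18.
Mid-quality type (on-path payoff 50 − 8.3×2.6 = 28.42) won't mimic when 28.42 ≥ 81 − 8.3·a*, i.e. a* ≥ 6.33.
Both must hold, so a* = max(5.18, 6.33) = 6.33. The mid-quality type's constraint binds.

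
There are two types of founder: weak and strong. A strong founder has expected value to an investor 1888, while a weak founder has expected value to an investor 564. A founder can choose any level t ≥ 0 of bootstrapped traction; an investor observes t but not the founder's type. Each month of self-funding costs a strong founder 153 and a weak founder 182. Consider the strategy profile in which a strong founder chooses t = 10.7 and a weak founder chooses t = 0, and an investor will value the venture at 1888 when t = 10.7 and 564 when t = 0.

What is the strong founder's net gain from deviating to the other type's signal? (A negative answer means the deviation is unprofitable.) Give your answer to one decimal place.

Playing t = 10.7 the strong founder receives 1888 − 153 × 10.7 = 250.9.
Deviating to t = 0 yields 564 instead.
Gain from deviating: 564 − 250.9 = 313.1.
The gain is positive, so the strong type's incentive-compatibility constraint is violated — this profile is not a separating equilibrium.

313.1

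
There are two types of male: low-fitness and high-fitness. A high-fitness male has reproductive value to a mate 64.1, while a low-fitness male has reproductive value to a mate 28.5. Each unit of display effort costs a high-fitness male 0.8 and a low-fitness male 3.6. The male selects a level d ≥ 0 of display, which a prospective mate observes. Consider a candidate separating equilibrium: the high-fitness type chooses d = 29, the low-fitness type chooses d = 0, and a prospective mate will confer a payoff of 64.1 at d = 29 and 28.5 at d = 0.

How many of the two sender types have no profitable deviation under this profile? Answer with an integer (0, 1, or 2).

Low-fitness type: stay at 0 → 28.5; mimic → 64.1 − 3.6 × 29 = -40.3. IC holds (28.5 ≥ -40.3).
High-fitness type: signal → 64.1 − 0.8 × 29 = 40.9; deviate to 0 → 28.5. IC holds (40.9 ≥ 28.5).
2 of 2 constraints hold, so this is a separating equilibrium.

2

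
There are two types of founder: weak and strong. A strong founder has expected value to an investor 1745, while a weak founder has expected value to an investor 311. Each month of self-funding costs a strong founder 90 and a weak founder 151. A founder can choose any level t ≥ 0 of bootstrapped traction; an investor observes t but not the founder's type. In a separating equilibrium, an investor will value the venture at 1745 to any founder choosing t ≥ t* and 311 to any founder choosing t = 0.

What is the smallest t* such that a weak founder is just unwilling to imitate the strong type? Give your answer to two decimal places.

9.50

A weak founder choosing t = 0 receives 311.
Imitating at t* instead would pay 1745 at cost 151·t*, netting 1745 − 151·t*.
Indifference: 311 = 1745 − 151·t*, so t* = (1745 − 311) / 151 ≈ 9.50.
This is the weak type's binding incentive-compatibility constraint; any t ≥ 9.50 sustains separation on that side.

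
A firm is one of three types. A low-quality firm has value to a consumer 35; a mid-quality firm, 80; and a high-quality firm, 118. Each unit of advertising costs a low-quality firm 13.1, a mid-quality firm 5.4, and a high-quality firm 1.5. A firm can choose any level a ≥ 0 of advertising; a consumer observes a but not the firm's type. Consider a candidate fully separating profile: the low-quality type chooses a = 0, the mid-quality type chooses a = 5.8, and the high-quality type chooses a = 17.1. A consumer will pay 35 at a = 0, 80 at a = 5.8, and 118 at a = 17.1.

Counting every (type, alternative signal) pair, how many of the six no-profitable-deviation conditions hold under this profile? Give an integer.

6

Low-quality (own payoff 35): to a=5.8 gives 80 − 13.1×5.8 = 4.02 → no gain ✓; to a=17.1 gives 118 − 13.1×17.1 = -106.01 → no gain ✓.
High-quality (own payoff 118 − 1.5×17.1 = 92.35): to a=0 gives 35 → no gain ✓; to a=5.8 gives 80 − 1.5×5.8 = 71.3 → no gain ✓.
Mid-quality (own payoff 80 − 5.4×5.8 = 48.68): to a=0 gives 35 → no gain ✓; to a=17.1 gives 118 − 5.4×17.1 = 25.66 → no gain ✓.
6 of the 6 constraints hold; this profile is a separating equilibrium.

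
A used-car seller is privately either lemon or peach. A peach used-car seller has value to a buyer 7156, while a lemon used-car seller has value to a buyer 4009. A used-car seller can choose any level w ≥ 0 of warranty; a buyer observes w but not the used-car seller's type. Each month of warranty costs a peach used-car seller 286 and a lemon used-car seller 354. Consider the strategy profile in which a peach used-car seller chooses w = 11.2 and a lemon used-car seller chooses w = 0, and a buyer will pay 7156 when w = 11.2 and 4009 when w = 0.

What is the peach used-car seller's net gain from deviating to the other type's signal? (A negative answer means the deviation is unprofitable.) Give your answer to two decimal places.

Playing w = 11.2 the peach used-car seller receives 7156 − 286 × 11.2 = 3952.8.
Deviating to w = 0 yields 4009 instead.
Gain from deviating: 4009 − 3952.8 = 56.20.
The gain is positive, so the peach type's incentive-compatibility constraint is violated — this profile is not a separating equilibrium.

56.20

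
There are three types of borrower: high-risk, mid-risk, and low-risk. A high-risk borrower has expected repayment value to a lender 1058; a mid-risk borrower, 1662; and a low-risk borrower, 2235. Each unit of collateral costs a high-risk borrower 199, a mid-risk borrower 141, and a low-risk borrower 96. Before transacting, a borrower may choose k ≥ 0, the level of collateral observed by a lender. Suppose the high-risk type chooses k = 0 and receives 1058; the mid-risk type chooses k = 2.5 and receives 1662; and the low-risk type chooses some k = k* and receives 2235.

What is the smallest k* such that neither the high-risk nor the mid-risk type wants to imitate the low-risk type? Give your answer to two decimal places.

6.56

High-risk type (on-path payoff 1058) won't mimic when 1058 ≥ 2235 − 199·k*, i.e. k* ≥ 5.91.
Mid-risk type (on-path payoff 1662 − 141×2.5 = 1309.5) won't mimic when 1309.5 ≥ 2235 − 141·k*, i.e. k* ≥ 6.56.
Both must hold, so k* = max(5.91, 6.56) = 6.56. The mid-risk type's constraint binds.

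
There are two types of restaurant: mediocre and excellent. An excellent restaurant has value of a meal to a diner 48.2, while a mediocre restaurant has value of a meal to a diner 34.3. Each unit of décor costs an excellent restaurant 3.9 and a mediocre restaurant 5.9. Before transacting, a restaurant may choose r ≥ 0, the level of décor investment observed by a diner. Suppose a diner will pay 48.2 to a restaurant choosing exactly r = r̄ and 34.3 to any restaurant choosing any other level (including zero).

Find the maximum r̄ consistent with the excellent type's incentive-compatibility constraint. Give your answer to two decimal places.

Choosing r̄ yields the excellent type 48.2 − 3.9·r̄; choosing zero yields 34.3.
The excellent type is indifferent at 48.2 − 3.9·r̄ = 34.3, i.e. r̄ = (48.2 − 34.3) / 3.9 ≈ 3.56.
For any r̄ above 3.56 the excellent type would rather pool at zero, so separation collapses.

3.56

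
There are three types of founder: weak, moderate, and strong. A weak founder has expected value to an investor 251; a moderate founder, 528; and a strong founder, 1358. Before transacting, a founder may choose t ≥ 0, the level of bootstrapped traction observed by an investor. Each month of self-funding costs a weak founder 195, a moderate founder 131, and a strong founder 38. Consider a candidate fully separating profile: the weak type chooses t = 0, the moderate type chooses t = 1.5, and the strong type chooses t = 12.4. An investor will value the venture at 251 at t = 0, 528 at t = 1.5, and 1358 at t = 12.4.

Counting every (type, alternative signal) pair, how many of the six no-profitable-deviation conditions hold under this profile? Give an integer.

6

Strong (own payoff 1358 − 38×12.4 = 886.8): to t=0 gives 251 → no gain ✓; to t=1.5 gives 528 − 38×1.5 = 471 → no gain ✓.
Moderate (own payoff 528 − 131×1.5 = 331.5): to t=0 gives 251 → no gain ✓; to t=12.4 gives 1358 − 131×12.4 = -266.4 → no gain ✓.
Weak (own payoff 251): to t=1.5 gives 528 − 195×1.5 = 235.5 → no gain ✓; to t=12.4 gives 1358 − 195×12.4 = -1060 → no gain ✓.
6 of the 6 constraints hold; this profile is a separating equilibrium.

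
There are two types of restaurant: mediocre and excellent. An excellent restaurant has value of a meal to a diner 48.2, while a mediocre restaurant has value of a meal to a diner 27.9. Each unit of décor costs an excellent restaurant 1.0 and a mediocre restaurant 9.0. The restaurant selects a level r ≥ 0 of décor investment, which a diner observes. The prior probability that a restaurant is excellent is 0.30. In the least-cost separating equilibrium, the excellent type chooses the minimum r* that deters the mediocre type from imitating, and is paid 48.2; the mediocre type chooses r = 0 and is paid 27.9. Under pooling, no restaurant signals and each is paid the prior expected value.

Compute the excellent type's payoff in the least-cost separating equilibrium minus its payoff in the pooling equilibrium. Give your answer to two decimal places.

11.95

Least-cost separating signal: r* solves 27.9 = 48.2 − 9.0·r*, so r* = (48.2 − 27.9)/9.0 ≈ 2.2556.
Excellent type's separating payoff: 48.2 − 1.0 × r* = 48.2 − 1.0 × (48.2 − 27.9)/9.0 = 48.2 − 20.3/9.0 ≈ 45.9444.
Pooling payoff: 0.30 × 48.2 + 0.70 × 27.9 = 33.99.
Difference: 45.9444 − 33.99 = 11.9544, i.e. 11.95 to two decimal places.
The excellent type prefers to separate.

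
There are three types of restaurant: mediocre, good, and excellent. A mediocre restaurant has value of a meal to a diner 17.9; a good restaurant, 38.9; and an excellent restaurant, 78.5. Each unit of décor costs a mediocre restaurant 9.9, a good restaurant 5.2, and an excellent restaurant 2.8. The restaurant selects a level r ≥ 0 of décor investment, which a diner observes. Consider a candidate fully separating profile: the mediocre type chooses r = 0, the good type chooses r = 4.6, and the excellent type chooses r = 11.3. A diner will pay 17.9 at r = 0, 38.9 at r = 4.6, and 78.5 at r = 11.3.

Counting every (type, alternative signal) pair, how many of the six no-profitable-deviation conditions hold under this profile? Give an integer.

4

Good (own payoff 38.9 − 5.2×4.6 = 14.98): to r=0 gives 17.9 → profitable ✗; to r=11.3 gives 78.5 − 5.2×11.3 = 19.74 → profitable ✗.
Mediocre (own payoff 17.9): to r=4.6 gives 38.9 − 9.9×4.6 = -6.64 → no gain ✓; to r=11.3 gives 78.5 − 9.9×11.3 = -33.37 → no gain ✓.
Excellent (own payoff 78.5 − 2.8×11.3 = 46.86): to r=0 gives 17.9 → no gain ✓; to r=4.6 gives 38.9 − 2.8×4.6 = 26.02 → no gain ✓.
4 of the 6 constraints hold; not an equilibrium.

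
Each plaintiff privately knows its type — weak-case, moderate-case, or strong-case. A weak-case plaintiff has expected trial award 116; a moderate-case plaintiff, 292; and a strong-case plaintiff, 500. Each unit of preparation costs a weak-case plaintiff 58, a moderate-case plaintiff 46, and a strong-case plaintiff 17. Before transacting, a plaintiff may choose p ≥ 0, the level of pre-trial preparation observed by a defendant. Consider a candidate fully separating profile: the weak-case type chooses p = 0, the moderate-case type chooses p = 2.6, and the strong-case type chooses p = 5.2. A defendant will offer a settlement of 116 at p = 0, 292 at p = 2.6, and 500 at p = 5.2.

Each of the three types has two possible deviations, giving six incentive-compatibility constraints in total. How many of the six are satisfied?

3

Weak-case (own payoff 116): to p=2.6 gives 292 − 58×2.6 = 141.2 → profitable ✗; to p=5.2 gives 500 − 58×5.2 = 198.4 → profitable ✗.
Strong-case (own payoff 500 − 17×5.2 = 411.6): to p=0 gives 116 → no gain ✓; to p=2.6 gives 292 − 17×2.6 = 247.8 → no gain ✓.
Moderate-case (own payoff 292 − 46×2.6 = 172.4): to p=0 gives 116 → no gain ✓; to p=5.2 gives 500 − 46×5.2 = 260.8 → profitable ✗.
3 of the 6 constraints hold; not an equilibrium.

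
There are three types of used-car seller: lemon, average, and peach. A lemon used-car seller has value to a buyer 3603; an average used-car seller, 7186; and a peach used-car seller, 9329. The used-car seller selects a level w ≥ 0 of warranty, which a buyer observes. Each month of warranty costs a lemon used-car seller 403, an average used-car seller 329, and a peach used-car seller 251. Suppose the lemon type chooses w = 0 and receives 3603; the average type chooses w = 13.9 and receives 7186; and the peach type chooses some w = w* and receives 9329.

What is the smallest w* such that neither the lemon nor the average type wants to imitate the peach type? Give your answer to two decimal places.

Average type (on-path payoff 7186 − 329×13.9 = 2612.9) won't mimic when 2612.9 ≥ 9329 − 329·w*, i.e. w* ≥ 20.41.
Lemon type (on-path payoff 3603) won't mimic when 3603 ≥ 9329 − 403·w*, i.e. w* ≥ 14.21.
Both must hold, so w* = max(14.21, 20.41) = 20.41. The average type's constraint binds.

20.41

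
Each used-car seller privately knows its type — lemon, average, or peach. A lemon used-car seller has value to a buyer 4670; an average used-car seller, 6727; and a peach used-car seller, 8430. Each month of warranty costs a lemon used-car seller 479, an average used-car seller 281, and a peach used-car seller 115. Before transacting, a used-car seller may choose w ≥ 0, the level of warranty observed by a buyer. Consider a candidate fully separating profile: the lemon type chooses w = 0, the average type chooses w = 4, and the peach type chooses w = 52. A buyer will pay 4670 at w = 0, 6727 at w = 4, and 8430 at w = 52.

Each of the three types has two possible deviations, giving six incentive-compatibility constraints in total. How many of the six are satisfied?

Average (own payoff 6727 − 281×4 = 5603): to w=0 gives 4670 → no gain ✓; to w=52 gives 8430 − 281×52 = -6182 → no gain ✓.
Lemon (own payoff 4670): to w=4 gives 6727 − 479×4 = 4811 → profitable ✗; to w=52 gives 8430 − 479×52 = -16478 → no gain ✓.
Peach (own payoff 8430 − 115×52 = 2450): to w=0 gives 4670 → profitable ✗; to w=4 gives 6727 − 115×4 = 6267 → profitable ✗.
3 of the 6 constraints hold; not an equilibrium.

3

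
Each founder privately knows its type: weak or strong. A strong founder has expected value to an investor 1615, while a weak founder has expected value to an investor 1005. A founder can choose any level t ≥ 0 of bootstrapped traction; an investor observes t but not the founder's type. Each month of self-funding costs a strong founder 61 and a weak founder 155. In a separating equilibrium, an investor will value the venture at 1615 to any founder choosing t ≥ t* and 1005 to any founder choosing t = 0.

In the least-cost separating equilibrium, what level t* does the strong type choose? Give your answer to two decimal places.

A weak founder choosing t = 0 receives 1005.
Imitating at t* instead would pay 1615 at cost 155·t*, netting 1615 − 155·t*.
Indifference: 1005 = 1615 − 155·t*, so t* = (1615 − 1005) / 155 ≈ 3.94.
This is the weak type's binding incentive-compatibility constraint; any t ≥ 3.94 sustains separation on that side.

3.94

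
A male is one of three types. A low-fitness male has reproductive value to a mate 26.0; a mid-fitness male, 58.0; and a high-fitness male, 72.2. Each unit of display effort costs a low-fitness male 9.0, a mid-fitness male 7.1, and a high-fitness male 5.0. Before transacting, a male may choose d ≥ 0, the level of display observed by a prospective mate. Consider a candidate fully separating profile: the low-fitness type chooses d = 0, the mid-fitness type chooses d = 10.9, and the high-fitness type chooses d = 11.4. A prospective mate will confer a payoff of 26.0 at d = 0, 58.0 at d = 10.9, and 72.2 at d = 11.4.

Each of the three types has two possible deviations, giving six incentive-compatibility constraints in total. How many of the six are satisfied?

3

Mid-fitness (own payoff 58.0 − 7.1×10.9 = -19.39): to d=0 gives 26.0 → profitable ✗; to d=11.4 gives 72.2 − 7.1×11.4 = -8.74 → profitable ✗.
High-fitness (own payoff 72.2 − 5.0×11.4 = 15.2): to d=0 gives 26.0 → profitable ✗; to d=10.9 gives 58.0 − 5.0×10.9 = 3.5 → no gain ✓.
Low-fitness (own payoff 26.0): to d=10.9 gives 58.0 − 9.0×10.9 = -40.1 → no gain ✓; to d=11.4 gives 72.2 − 9.0×11.4 = -30.4 → no gain ✓.
3 of the 6 constraints hold; not an equilibrium.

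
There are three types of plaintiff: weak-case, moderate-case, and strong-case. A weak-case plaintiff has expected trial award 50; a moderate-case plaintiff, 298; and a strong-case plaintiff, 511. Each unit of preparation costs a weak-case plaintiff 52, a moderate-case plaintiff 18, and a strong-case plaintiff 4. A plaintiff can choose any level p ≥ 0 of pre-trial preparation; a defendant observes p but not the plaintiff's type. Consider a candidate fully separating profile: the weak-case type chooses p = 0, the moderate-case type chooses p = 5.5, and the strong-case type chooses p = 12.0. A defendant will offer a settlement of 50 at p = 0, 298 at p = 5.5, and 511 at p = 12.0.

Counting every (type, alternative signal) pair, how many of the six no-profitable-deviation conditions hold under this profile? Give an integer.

Weak-case (own payoff 50): to p=5.5 gives 298 − 52×5.5 = 12 → no gain ✓; to p=12.0 gives 511 − 52×12.0 = -113 → no gain ✓.
Strong-case (own payoff 511 − 4×12.0 = 463): to p=0 gives 50 → no gain ✓; to p=5.5 gives 298 − 4×5.5 = 276 → no gain ✓.
Moderate-case (own payoff 298 − 18×5.5 = 199): to p=0 gives 50 → no gain ✓; to p=12.0 gives 511 − 18×12.0 = 295 → profitable ✗.
5 of the 6 constraints hold; not an equilibrium.

5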